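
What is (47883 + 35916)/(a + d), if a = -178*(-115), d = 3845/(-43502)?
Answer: 405047122/98942455 ≈ 4.0938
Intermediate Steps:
d = -3845/43502 (d = 3845*(-1/43502) = -3845/43502 ≈ -0.088387)
a = 20470
(47883 + 35916)/(a + d) = (47883 + 35916)/(20470 - 3845/43502) = 83799/(890482095/43502) = 83799*(43502/890482095) = 405047122/98942455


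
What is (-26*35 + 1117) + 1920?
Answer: 2127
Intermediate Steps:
(-26*35 + 1117) + 1920 = (-910 + 1117) + 1920 = 207 + 1920 = 2127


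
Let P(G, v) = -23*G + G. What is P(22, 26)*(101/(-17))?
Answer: 48884/17 ≈ 2875.5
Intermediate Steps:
P(G, v) = -22*G
P(22, 26)*(101/(-17)) = (-22*22)*(101/(-17)) = -48884*(-1)/17 = -484*(-101/17) = 48884/17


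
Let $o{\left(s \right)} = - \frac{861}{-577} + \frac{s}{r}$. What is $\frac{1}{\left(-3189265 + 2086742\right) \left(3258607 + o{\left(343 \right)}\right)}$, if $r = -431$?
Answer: $- \frac{248687}{893455281425932847} \approx -2.7834 \cdot 10^{-13}$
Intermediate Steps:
$o{\left(s \right)} = \frac{861}{577} - \frac{s}{431}$ ($o{\left(s \right)} = - \frac{861}{-577} + \frac{s}{-431} = \left(-861\right) \left(- \frac{1}{577}\right) + s \left(- \frac{1}{431}\right) = \frac{861}{577} - \frac{s}{431}$)
$\frac{1}{\left(-3189265 + 2086742\right) \left(3258607 + o{\left(343 \right)}\right)} = \frac{1}{\left(-3189265 + 2086742\right) \left(3258607 + \left(\frac{861}{577} - \frac{343}{431}\right)\right)} = \frac{1}{\left(-1102523\right) \left(3258607 + \left(\frac{861}{577} - \frac{343}{431}\right)\right)} = \frac{1}{\left(-1102523\right) \left(3258607 + \frac{173180}{248687}\right)} = \frac{1}{\left(-1102523\right) \frac{810373372189}{248687}} = \frac{1}{- \frac{893455281425932847}{248687}} = - \frac{248687}{893455281425932847}$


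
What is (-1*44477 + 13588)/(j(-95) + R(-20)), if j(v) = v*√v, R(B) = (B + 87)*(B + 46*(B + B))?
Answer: 769877436/3106200355 - 586891*I*√95/3106200355 ≈ 0.24785 - 0.0018416*I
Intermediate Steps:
R(B) = 93*B*(87 + B) (R(B) = (87 + B)*(B + 46*(2*B)) = (87 + B)*(B + 92*B) = (87 + B)*(93*B) = 93*B*(87 + B))
j(v) = v^(3/2)
(-1*44477 + 13588)/(j(-95) + R(-20)) = (-1*44477 + 13588)/((-95)^(3/2) + 93*(-20)*(87 - 20)) = (-44477 + 13588)/(-95*I*√95 + 93*(-20)*67) = -30889/(-95*I*√95 - 124620) = -30889/(-124620 - 95*I*√95)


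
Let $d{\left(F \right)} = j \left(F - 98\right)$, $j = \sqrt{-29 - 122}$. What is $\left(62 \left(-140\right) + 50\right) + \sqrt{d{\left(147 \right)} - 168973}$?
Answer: $-8630 + \sqrt{-168973 + 49 i \sqrt{151}} \approx -8629.3 + 411.06 i$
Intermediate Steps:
$j = i \sqrt{151}$ ($j = \sqrt{-151} = i \sqrt{151} \approx 12.288 i$)
$d{\left(F \right)} = i \sqrt{151} \left(-98 + F\right)$ ($d{\left(F \right)} = i \sqrt{151} \left(F - 98\right) = i \sqrt{151} \left(-98 + F\right)$)
$\left(62 \left(-140\right) + 50\right) + \sqrt{d{\left(147 \right)} - 168973} = \left(62 \left(-140\right) + 50\right) + \sqrt{i \sqrt{151} \left(-98 + 147\right) - 168973} = \left(-8680 + 50\right) + \sqrt{i \sqrt{151} \cdot 49 - 168973} = -8630 + \sqrt{49 i \sqrt{151} - 168973} = -8630 + \sqrt{-168973 + 49 i \sqrt{151}}$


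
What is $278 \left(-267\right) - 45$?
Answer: $-74271$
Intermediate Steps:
$278 \left(-267\right) - 45 = -74226 - 45 = -74271$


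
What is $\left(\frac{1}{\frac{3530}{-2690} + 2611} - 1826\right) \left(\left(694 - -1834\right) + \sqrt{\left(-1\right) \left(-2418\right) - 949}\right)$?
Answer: $- \frac{1620274436368}{351003} - \frac{1281862687 \sqrt{1469}}{702006} \approx -4.6861 \cdot 10^{6}$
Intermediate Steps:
$\left(\frac{1}{\frac{3530}{-2690} + 2611} - 1826\right) \left(\left(694 - -1834\right) + \sqrt{\left(-1\right) \left(-2418\right) - 949}\right) = \left(\frac{1}{3530 \left(- \frac{1}{2690}\right) + 2611} - 1826\right) \left(\left(694 + 1834\right) + \sqrt{2418 - 949}\right) = \left(\frac{1}{- \frac{353}{269} + 2611} - 1826\right) \left(2528 + \sqrt{1469}\right) = \left(\frac{1}{\frac{702006}{269}} - 1826\right) \left(2528 + \sqrt{1469}\right) = \left(\frac{269}{702006} - 1826\right) \left(2528 + \sqrt{1469}\right) = - \frac{1281862687 \left(2528 + \sqrt{1469}\right)}{702006} = - \frac{1620274436368}{351003} - \frac{1281862687 \sqrt{1469}}{702006}$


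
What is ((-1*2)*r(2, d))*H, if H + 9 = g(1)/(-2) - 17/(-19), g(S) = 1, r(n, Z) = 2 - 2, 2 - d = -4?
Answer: 0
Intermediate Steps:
d = 6 (d = 2 - 1*(-4) = 2 + 4 = 6)
r(n, Z) = 0
H = -327/38 (H = -9 + (1/(-2) - 17/(-19)) = -9 + (1*(-½) - 17*(-1/19)) = -9 + (-½ + 17/19) = -9 + 15/38 = -327/38 ≈ -8.6053)
((-1*2)*r(2, d))*H = (-1*2*0)*(-327/38) = -2*0*(-327/38) = 0*(-327/38) = 0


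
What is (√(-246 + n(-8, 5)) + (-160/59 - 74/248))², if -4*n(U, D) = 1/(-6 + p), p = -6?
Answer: (66069 - 1829*I*√35421)²/481714704 ≈ -236.92 - 94.424*I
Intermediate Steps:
n(U, D) = 1/48 (n(U, D) = -1/(4*(-6 - 6)) = -¼/(-12) = -¼*(-1/12) = 1/48)
(√(-246 + n(-8, 5)) + (-160/59 - 74/248))² = (√(-246 + 1/48) + (-160/59 - 74/248))² = (√(-11807/48) + (-160*1/59 - 74*1/248))² = (I*√35421/12 + (-160/59 - 37/124))² = (I*√35421/12 - 22023/7316)² = (-22023/7316 + I*√35421/12)²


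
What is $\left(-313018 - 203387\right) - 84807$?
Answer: $-601212$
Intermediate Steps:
$\left(-313018 - 203387\right) - 84807 = -516405 + \left(\left(-64925 + 68649\right) - 88531\right) = -516405 + \left(3724 - 88531\right) = -516405 - 84807 = -601212$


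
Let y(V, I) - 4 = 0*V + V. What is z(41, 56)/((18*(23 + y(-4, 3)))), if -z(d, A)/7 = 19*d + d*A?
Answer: -7175/138 ≈ -51.993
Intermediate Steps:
y(V, I) = 4 + V (y(V, I) = 4 + (0*V + V) = 4 + (0 + V) = 4 + V)
z(d, A) = -133*d - 7*A*d (z(d, A) = -7*(19*d + d*A) = -7*(19*d + A*d) = -133*d - 7*A*d)
z(41, 56)/((18*(23 + y(-4, 3)))) = (-7*41*(19 + 56))/((18*(23 + (4 - 4)))) = (-7*41*75)/((18*(23 + 0))) = -21525/(18*23) = -21525/414 = -21525*1/414 = -7175/138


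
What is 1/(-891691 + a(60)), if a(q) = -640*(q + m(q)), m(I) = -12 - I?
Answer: -1/884011 ≈ -1.1312e-6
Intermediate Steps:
a(q) = 7680 (a(q) = -640*(q + (-12 - q)) = -640*(-12) = 7680)
1/(-891691 + a(60)) = 1/(-891691 + 7680) = 1/(-884011) = -1/884011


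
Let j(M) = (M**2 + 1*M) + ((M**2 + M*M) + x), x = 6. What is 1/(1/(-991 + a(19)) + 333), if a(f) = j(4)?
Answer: 933/310688 ≈ 0.0030030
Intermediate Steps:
j(M) = 6 + M + 3*M**2 (j(M) = (M**2 + 1*M) + ((M**2 + M*M) + 6) = (M**2 + M) + ((M**2 + M**2) + 6) = (M + M**2) + (2*M**2 + 6) = (M + M**2) + (6 + 2*M**2) = 6 + M + 3*M**2)
a(f) = 58 (a(f) = 6 + 4 + 3*4**2 = 6 + 4 + 3*16 = 6 + 4 + 48 = 58)
1/(1/(-991 + a(19)) + 333) = 1/(1/(-991 + 58) + 333) = 1/(1/(-933) + 333) = 1/(-1/933 + 333) = 1/(310688/933) = 933/310688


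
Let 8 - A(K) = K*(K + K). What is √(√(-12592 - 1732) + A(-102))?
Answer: √(-20800 + 2*I*√3581) ≈ 0.4149 + 144.22*I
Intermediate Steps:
A(K) = 8 - 2*K² (A(K) = 8 - K*(K + K) = 8 - K*2*K = 8 - 2*K²)
√(√(-12592 - 1732) + A(-102)) = √(√(-12592 - 1732) + (8 - 2*(-102)²)) = √(√(-14324) + (8 - 2*10404)) = √(2*I*√3581 + (8 - 20808)) = √(2*I*√3581 - 20800) = √(-20800 + 2*I*√3581)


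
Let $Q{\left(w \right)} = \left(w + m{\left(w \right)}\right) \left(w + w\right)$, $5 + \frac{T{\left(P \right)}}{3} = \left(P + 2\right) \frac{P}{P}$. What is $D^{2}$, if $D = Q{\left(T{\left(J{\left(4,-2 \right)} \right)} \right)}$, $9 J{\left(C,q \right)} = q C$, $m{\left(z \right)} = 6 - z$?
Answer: $19600$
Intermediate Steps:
$J{\left(C,q \right)} = \frac{C q}{9}$ ($J{\left(C,q \right)} = \frac{q C}{9} = \frac{C q}{9}$)
$T{\left(P \right)} = -9 + 3 P$ ($T{\left(P \right)} = -15 + 3 \left(P + 2\right) \frac{P}{P} = -15 + 3 \left(2 + P\right) 1 = -15 + 3 \left(2 + P\right) = -15 + \left(6 + 3 P\right) = -9 + 3 P$)
$Q{\left(w \right)} = 12 w$ ($Q{\left(w \right)} = \left(w - \left(-6 + w\right)\right) \left(w + w\right) = 6 \cdot 2 w = 12 w$)
$D = -140$ ($D = 12 \left(-9 + 3 \cdot \frac{1}{9} \cdot 4 \left(-2\right)\right) = 12 \left(-9 + 3 \left(- \frac{8}{9}\right)\right) = 12 \left(-9 - \frac{8}{3}\right) = 12 \left(- \frac{35}{3}\right) = -140$)
$D^{2} = \left(-140\right)^{2} = 19600$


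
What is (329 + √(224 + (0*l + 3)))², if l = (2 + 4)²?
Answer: (329 + √227)² ≈ 1.1838e+5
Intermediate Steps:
l = 36 (l = 6² = 36)
(329 + √(224 + (0*l + 3)))² = (329 + √(224 + (0*36 + 3)))² = (329 + √(224 + (0 + 3)))² = (329 + √(224 + 3))² = (329 + √227)²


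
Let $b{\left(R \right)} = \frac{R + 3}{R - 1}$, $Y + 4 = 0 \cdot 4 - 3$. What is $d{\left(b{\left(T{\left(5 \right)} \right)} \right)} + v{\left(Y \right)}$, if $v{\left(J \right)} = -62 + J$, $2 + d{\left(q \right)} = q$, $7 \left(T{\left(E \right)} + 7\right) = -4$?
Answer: $- \frac{1057}{15} \approx -70.467$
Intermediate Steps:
$T{\left(E \right)} = - \frac{53}{7}$ ($T{\left(E \right)} = -7 + \frac{1}{7} \left(-4\right) = -7 - \frac{4}{7} = - \frac{53}{7}$)
$Y = -7$ ($Y = -4 + \left(0 \cdot 4 - 3\right) = -4 + \left(0 - 3\right) = -4 - 3 = -7$)
$b{\left(R \right)} = \frac{3 + R}{-1 + R}$
$d{\left(q \right)} = -2 + q$
$d{\left(b{\left(T{\left(5 \right)} \right)} \right)} + v{\left(Y \right)} = \left(-2 + \frac{3 - \frac{53}{7}}{-1 - \frac{53}{7}}\right) - 69 = \left(-2 + \frac{1}{- \frac{60}{7}} \left(- \frac{32}{7}\right)\right) - 69 = \left(-2 - - \frac{8}{15}\right) - 69 = \left(-2 + \frac{8}{15}\right) - 69 = - \frac{22}{15} - 69 = - \frac{1057}{15}$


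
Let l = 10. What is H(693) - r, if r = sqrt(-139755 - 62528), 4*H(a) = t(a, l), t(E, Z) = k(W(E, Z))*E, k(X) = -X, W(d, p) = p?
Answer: -3465/2 - I*sqrt(202283) ≈ -1732.5 - 449.76*I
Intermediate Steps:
t(E, Z) = -E*Z (t(E, Z) = (-Z)*E = -E*Z)
H(a) = -5*a/2 (H(a) = (-1*a*10)/4 = (-10*a)/4 = -5*a/2)
r = I*sqrt(202283) (r = sqrt(-202283) = I*sqrt(202283) ≈ 449.76*I)
H(693) - r = -5/2*693 - I*sqrt(202283) = -3465/2 - I*sqrt(202283)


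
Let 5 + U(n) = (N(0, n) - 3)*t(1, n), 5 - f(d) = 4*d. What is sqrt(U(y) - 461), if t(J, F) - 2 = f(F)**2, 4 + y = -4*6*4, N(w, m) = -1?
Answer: I*sqrt(656574) ≈ 810.29*I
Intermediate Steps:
f(d) = 5 - 4*d
y = -100 (y = -4 - 4*6*4 = -4 - 24*4 = -4 - 96 = -100)
t(J, F) = 2 + (5 - 4*F)**2
U(n) = -13 - 4*(-5 + 4*n)**2 (U(n) = -5 + (-1 - 3)*(2 + (-5 + 4*n)**2) = -5 - 4*(2 + (-5 + 4*n)**2) = -5 + (-8 - 4*(-5 + 4*n)**2) = -13 - 4*(-5 + 4*n)**2)
sqrt(U(y) - 461) = sqrt((-113 - 64*(-100)**2 + 160*(-100)) - 461) = sqrt((-113 - 64*10000 - 16000) - 461) = sqrt((-113 - 640000 - 16000) - 461) = sqrt(-656113 - 461) = sqrt(-656574) = I*sqrt(656574)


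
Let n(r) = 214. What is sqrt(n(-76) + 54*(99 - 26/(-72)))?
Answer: sqrt(22318)/2 ≈ 74.696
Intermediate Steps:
sqrt(n(-76) + 54*(99 - 26/(-72))) = sqrt(214 + 54*(99 - 26/(-72))) = sqrt(214 + 54*(99 - 26*(-1/72))) = sqrt(214 + 54*(99 + 13/36)) = sqrt(214 + 54*(3577/36)) = sqrt(214 + 10731/2) = sqrt(11159/2) = sqrt(22318)/2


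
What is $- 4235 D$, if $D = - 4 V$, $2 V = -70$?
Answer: $-592900$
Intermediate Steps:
$V = -35$ ($V = \frac{1}{2} \left(-70\right) = -35$)
$D = 140$ ($D = \left(-4\right) \left(-35\right) = 140$)
$- 4235 D = \left(-4235\right) 140 = -592900$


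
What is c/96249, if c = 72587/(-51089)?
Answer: -72587/4917265161 ≈ -1.4762e-5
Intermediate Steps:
c = -72587/51089 (c = 72587*(-1/51089) = -72587/51089 ≈ -1.4208)
c/96249 = -72587/51089/96249 = -72587/51089*1/96249 = -72587/4917265161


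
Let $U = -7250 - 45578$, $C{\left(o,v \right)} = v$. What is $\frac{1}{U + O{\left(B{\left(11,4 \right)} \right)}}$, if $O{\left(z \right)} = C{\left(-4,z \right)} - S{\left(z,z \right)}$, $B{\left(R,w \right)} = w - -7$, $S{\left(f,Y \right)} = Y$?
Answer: $- \frac{1}{52828} \approx -1.8929 \cdot 10^{-5}$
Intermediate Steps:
$B{\left(R,w \right)} = 7 + w$ ($B{\left(R,w \right)} = w + 7 = 7 + w$)
$O{\left(z \right)} = 0$ ($O{\left(z \right)} = z - z = 0$)
$U = -52828$
$\frac{1}{U + O{\left(B{\left(11,4 \right)} \right)}} = \frac{1}{-52828 + 0} = \frac{1}{-52828} = - \frac{1}{52828}$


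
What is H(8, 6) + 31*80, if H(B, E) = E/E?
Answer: 2481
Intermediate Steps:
H(B, E) = 1
H(8, 6) + 31*80 = 1 + 31*80 = 1 + 2480 = 2481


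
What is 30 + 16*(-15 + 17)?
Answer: 62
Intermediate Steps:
30 + 16*(-15 + 17) = 30 + 16*2 = 30 + 32 = 62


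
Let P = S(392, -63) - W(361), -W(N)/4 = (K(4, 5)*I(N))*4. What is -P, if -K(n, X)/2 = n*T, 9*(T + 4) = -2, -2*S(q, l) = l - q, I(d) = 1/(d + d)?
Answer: -78061/342 ≈ -228.25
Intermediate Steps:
I(d) = 1/(2*d)
S(q, l) = q/2 - l/2 (S(q, l) = -(l - q)/2 = q/2 - l/2)
T = -38/9 (T = -4 + (1/9)*(-2) = -4 - 2/9 = -38/9 ≈ -4.2222)
K(n, X) = 76*n/9 (K(n, X) = -2*n*(-38)/9 = -(-76)*n/9 = 76*n/9)
W(N) = -2432/(9*N) (W(N) = -4*((76/9)*4)*(1/(2*N))*4 = -4*304*(1/(2*N))/9*4 = -4*152/(9*N)*4 = -2432/(9*N))
P = 78061/342 (P = ((1/2)*392 - 1/2*(-63)) - (-2432)/(9*361) = (196 + 63/2) - (-2432)/(9*361) = 455/2 - 1*(-128/171) = 455/2 + 128/171 = 78061/342 ≈ 228.25)
-P = -1*78061/342 = -78061/342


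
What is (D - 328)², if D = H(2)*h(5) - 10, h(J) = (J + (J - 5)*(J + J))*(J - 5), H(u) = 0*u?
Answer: 114244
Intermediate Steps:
H(u) = 0
h(J) = (-5 + J)*(J + 2*J*(-5 + J)) (h(J) = (J + (-5 + J)*(2*J))*(-5 + J) = (J + 2*J*(-5 + J))*(-5 + J) = (-5 + J)*(J + 2*J*(-5 + J)))
D = -10 (D = 0*(5*(45 - 19*5 + 2*5²)) - 10 = 0*(5*(45 - 95 + 2*25)) - 10 = 0*(5*(45 - 95 + 50)) - 10 = 0*(5*0) - 10 = 0*0 - 10 = 0 - 10 = -10)
(D - 328)² = (-10 - 328)² = (-338)² = 114244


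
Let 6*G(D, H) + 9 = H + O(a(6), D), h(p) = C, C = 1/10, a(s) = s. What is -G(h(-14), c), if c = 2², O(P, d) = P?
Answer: -⅙ ≈ -0.16667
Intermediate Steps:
c = 4
C = ⅒ ≈ 0.10000
h(p) = ⅒
G(D, H) = -½ + H/6 (G(D, H) = -3/2 + (H + 6)/6 = -3/2 + (6 + H)/6 = -3/2 + (1 + H/6) = -½ + H/6)
-G(h(-14), c) = -(-½ + (⅙)*4) = -(-½ + ⅔) = -1*⅙ = -⅙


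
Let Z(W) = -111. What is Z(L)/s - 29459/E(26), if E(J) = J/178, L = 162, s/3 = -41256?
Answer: -108167084375/536328 ≈ -2.0168e+5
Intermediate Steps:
s = -123768 (s = 3*(-41256) = -123768)
E(J) = J/178 (E(J) = J*(1/178) = J/178)
Z(L)/s - 29459/E(26) = -111/(-123768) - 29459/((1/178)*26) = -111*(-1/123768) - 29459/13/89 = 37/41256 - 29459*89/13 = 37/41256 - 2621851/13 = -108167084375/536328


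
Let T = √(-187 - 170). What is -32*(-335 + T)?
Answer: 10720 - 32*I*√357 ≈ 10720.0 - 604.62*I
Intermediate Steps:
T = I*√357 (T = √(-357) = I*√357 ≈ 18.894*I)
-32*(-335 + T) = -32*(-335 + I*√357) = 10720 - 32*I*√357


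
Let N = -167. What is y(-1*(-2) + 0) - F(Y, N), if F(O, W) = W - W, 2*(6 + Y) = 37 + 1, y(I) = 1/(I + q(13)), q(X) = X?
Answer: 1/15 ≈ 0.066667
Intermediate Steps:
y(I) = 1/(13 + I) (y(I) = 1/(I + 13) = 1/(13 + I))
Y = 13 (Y = -6 + (37 + 1)/2 = -6 + (½)*38 = -6 + 19 = 13)
F(O, W) = 0
y(-1*(-2) + 0) - F(Y, N) = 1/(13 + (-1*(-2) + 0)) - 1*0 = 1/(13 + (2 + 0)) + 0 = 1/(13 + 2) + 0 = 1/15 + 0 = 1/15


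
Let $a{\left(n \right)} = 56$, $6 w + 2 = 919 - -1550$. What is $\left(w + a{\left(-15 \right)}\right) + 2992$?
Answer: $\frac{20755}{6} \approx 3459.2$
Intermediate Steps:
$w = \frac{2467}{6}$ ($w = - \frac{1}{3} + \frac{919 - -1550}{6} = - \frac{1}{3} + \frac{919 + 1550}{6} = - \frac{1}{3} + \frac{1}{6} \cdot 2469 = - \frac{1}{3} + \frac{823}{2} = \frac{2467}{6} \approx 411.17$)
$\left(w + a{\left(-15 \right)}\right) + 2992 = \left(\frac{2467}{6} + 56\right) + 2992 = \frac{2803}{6} + 2992 = \frac{20755}{6}$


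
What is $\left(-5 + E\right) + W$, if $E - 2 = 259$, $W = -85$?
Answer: $171$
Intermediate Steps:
$E = 261$ ($E = 2 + 259 = 261$)
$\left(-5 + E\right) + W = \left(-5 + 261\right) - 85 = 256 - 85 = 171$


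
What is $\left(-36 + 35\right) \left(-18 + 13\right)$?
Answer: $5$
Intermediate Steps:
$\left(-36 + 35\right) \left(-18 + 13\right) = \left(-1\right) \left(-5\right) = 5$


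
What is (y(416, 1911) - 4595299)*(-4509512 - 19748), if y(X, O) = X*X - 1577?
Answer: 20036630973200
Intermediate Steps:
y(X, O) = -1577 + X**2 (y(X, O) = X**2 - 1577 = -1577 + X**2)
(y(416, 1911) - 4595299)*(-4509512 - 19748) = ((-1577 + 416**2) - 4595299)*(-4509512 - 19748) = ((-1577 + 173056) - 4595299)*(-4529260) = (171479 - 4595299)*(-4529260) = -4423820*(-4529260) = 20036630973200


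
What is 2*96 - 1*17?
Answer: 175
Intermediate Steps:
2*96 - 1*17 = 192 - 17 = 175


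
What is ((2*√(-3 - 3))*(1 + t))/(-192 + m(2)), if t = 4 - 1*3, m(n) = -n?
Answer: -2*I*√6/97 ≈ -0.050505*I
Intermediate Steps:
t = 1 (t = 4 - 3 = 1)
((2*√(-3 - 3))*(1 + t))/(-192 + m(2)) = ((2*√(-3 - 3))*(1 + 1))/(-192 - 1*2) = ((2*√(-6))*2)/(-192 - 2) = ((2*(I*√6))*2)/(-194) = -2*I*√6*2/194 = -2*I*√6/97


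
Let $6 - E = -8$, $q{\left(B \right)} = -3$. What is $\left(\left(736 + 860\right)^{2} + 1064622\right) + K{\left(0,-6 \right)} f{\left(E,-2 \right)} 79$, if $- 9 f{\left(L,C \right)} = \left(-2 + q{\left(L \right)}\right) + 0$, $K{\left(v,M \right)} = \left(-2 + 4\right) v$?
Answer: $3611838$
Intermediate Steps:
$E = 14$ ($E = 6 - -8 = 6 + 8 = 14$)
$K{\left(v,M \right)} = 2 v$
$f{\left(L,C \right)} = \frac{5}{9}$ ($f{\left(L,C \right)} = - \frac{\left(-2 - 3\right) + 0}{9} = - \frac{-5 + 0}{9} = \left(- \frac{1}{9}\right) \left(-5\right) = \frac{5}{9}$)
$\left(\left(736 + 860\right)^{2} + 1064622\right) + K{\left(0,-6 \right)} f{\left(E,-2 \right)} 79 = \left(\left(736 + 860\right)^{2} + 1064622\right) + 2 \cdot 0 \cdot \frac{5}{9} \cdot 79 = \left(1596^{2} + 1064622\right) + 0 \cdot \frac{5}{9} \cdot 79 = \left(2547216 + 1064622\right) + 0 \cdot 79 = 3611838 + 0 = 3611838$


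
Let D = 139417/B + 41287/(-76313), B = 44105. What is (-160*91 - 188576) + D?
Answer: -683703255970254/3365784865 ≈ -2.0313e+5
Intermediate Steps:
D = 8818366386/3365784865 (D = 139417/44105 + 41287/(-76313) = 139417*(1/44105) + 41287*(-1/76313) = 139417/44105 - 41287/76313 = 8818366386/3365784865 ≈ 2.6200)
(-160*91 - 188576) + D = (-160*91 - 188576) + 8818366386/3365784865 = (-10*1456 - 188576) + 8818366386/3365784865 = (-14560 - 188576) + 8818366386/3365784865 = -203136 + 8818366386/3365784865 = -683703255970254/3365784865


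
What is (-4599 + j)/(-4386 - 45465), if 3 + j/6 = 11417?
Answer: -21295/16617 ≈ -1.2815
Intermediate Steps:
j = 68484 (j = -18 + 6*11417 = -18 + 68502 = 68484)
(-4599 + j)/(-4386 - 45465) = (-4599 + 68484)/(-4386 - 45465) = 63885/(-49851) = 63885*(-1/49851) = -21295/16617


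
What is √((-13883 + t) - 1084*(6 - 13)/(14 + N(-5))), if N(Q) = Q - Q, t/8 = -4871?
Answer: 17*I*√181 ≈ 228.71*I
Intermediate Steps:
t = -38968 (t = 8*(-4871) = -38968)
N(Q) = 0
√((-13883 + t) - 1084*(6 - 13)/(14 + N(-5))) = √((-13883 - 38968) - 1084*(6 - 13)/(14 + 0)) = √(-52851 - (-7588)/14) = √(-52851 - 1084*(-½)) = √(-52851 + 542) = √(-52309) = 17*I*√181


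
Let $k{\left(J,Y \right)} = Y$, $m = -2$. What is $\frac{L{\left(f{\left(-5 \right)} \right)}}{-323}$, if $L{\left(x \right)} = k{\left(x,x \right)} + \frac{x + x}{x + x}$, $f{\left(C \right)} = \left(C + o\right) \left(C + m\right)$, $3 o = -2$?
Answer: $- \frac{122}{969} \approx -0.1259$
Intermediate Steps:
$o = - \frac{2}{3}$ ($o = \frac{1}{3} \left(-2\right) = - \frac{2}{3} \approx -0.66667$)
$f{\left(C \right)} = \left(-2 + C\right) \left(- \frac{2}{3} + C\right)$ ($f{\left(C \right)} = \left(C - \frac{2}{3}\right) \left(C - 2\right) = \left(- \frac{2}{3} + C\right) \left(-2 + C\right) = \left(-2 + C\right) \left(- \frac{2}{3} + C\right)$)
$L{\left(x \right)} = 1 + x$ ($L{\left(x \right)} = x + \frac{x + x}{x + x} = x + \frac{2 x}{2 x} = x + 2 x \frac{1}{2 x} = x + 1 = 1 + x$)
$\frac{L{\left(f{\left(-5 \right)} \right)}}{-323} = \frac{1 + \left(\frac{4}{3} + \left(-5\right)^{2} - - \frac{40}{3}\right)}{-323} = \left(1 + \left(\frac{4}{3} + 25 + \frac{40}{3}\right)\right) \left(- \frac{1}{323}\right) = \left(1 + \frac{119}{3}\right) \left(- \frac{1}{323}\right) = \frac{122}{3} \left(- \frac{1}{323}\right) = - \frac{122}{969}$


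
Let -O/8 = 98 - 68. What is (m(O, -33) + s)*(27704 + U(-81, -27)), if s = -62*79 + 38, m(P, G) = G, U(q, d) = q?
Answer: -135159339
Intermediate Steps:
O = -240 (O = -8*(98 - 68) = -8*30 = -240)
s = -4860 (s = -4898 + 38 = -4860)
(m(O, -33) + s)*(27704 + U(-81, -27)) = (-33 - 4860)*(27704 - 81) = -4893*27623 = -135159339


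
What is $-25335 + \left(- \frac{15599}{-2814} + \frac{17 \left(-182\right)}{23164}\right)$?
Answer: $- \frac{206383905305}{8147937} \approx -25330.0$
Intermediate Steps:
$-25335 + \left(- \frac{15599}{-2814} + \frac{17 \left(-182\right)}{23164}\right) = -25335 - - \frac{44078590}{8147937} = -25335 + \left(\frac{15599}{2814} - \frac{1547}{11582}\right) = -25335 + \frac{44078590}{8147937} = - \frac{206383905305}{8147937}$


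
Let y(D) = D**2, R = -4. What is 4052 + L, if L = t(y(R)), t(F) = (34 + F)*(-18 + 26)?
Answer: 4452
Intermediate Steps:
t(F) = 272 + 8*F (t(F) = (34 + F)*8 = 272 + 8*F)
L = 400 (L = 272 + 8*(-4)**2 = 272 + 8*16 = 272 + 128 = 400)
4052 + L = 4052 + 400 = 4452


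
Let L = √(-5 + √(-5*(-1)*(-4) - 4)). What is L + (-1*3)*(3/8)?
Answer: -9/8 + √(-5 + 2*I*√6) ≈ -0.125 + 2.4495*I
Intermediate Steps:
L = √(-5 + 2*I*√6) (L = √(-5 + √(5*(-4) - 4)) = √(-5 + √(-20 - 4)) = √(-5 + √(-24)) = √(-5 + 2*I*√6) ≈ 1.0 + 2.4495*I)
L + (-1*3)*(3/8) = √(-5 + 2*I*√6) + (-1*3)*(3/8) = √(-5 + 2*I*√6) - 9/8 = -9/8 + √(-5 + 2*I*√6)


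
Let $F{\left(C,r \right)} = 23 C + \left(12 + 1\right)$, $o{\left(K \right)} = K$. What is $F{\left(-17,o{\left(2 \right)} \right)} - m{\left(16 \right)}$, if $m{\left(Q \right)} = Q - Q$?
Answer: $-378$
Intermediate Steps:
$m{\left(Q \right)} = 0$
$F{\left(C,r \right)} = 13 + 23 C$ ($F{\left(C,r \right)} = 23 C + 13 = 13 + 23 C$)
$F{\left(-17,o{\left(2 \right)} \right)} - m{\left(16 \right)} = \left(13 + 23 \left(-17\right)\right) - 0 = \left(13 - 391\right) + 0 = -378 + 0 = -378$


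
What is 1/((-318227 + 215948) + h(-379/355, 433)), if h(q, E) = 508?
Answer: -1/101771 ≈ -9.8260e-6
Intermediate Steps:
1/((-318227 + 215948) + h(-379/355, 433)) = 1/((-318227 + 215948) + 508) = 1/(-102279 + 508) = 1/(-101771) = -1/101771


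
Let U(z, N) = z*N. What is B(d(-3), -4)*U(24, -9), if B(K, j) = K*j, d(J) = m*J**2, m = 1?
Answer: 7776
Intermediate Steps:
d(J) = J**2 (d(J) = 1*J**2 = J**2)
U(z, N) = N*z
B(d(-3), -4)*U(24, -9) = ((-3)**2*(-4))*(-9*24) = (9*(-4))*(-216) = -36*(-216) = 7776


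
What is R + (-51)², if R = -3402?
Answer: -801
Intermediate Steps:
R + (-51)² = -3402 + (-51)² = -3402 + 2601 = -801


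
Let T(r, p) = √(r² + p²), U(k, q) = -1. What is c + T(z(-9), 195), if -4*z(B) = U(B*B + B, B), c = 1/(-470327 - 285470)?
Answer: -1/755797 + √608401/4 ≈ 195.00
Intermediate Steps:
c = -1/755797 (c = 1/(-755797) = -1/755797 ≈ -1.3231e-6)
z(B) = ¼ (z(B) = -¼*(-1) = ¼)
T(r, p) = √(p² + r²)
c + T(z(-9), 195) = -1/755797 + √(195² + (¼)²) = -1/755797 + √(38025 + 1/16) = -1/755797 + √(608401/16) = -1/755797 + √608401/4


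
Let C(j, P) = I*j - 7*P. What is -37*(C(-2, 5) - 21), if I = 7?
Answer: 2590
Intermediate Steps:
C(j, P) = -7*P + 7*j (C(j, P) = 7*j - 7*P = -7*P + 7*j)
-37*(C(-2, 5) - 21) = -37*((-7*5 + 7*(-2)) - 21) = -37*((-35 - 14) - 21) = -37*(-49 - 21) = -37*(-70) = 2590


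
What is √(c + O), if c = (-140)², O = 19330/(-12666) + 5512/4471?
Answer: √15713679401832476283/28314843 ≈ 140.00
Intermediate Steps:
O = -8304719/28314843 (O = 19330*(-1/12666) + 5512*(1/4471) = -9665/6333 + 5512/4471 = -8304719/28314843 ≈ -0.29330)
c = 19600
√(c + O) = √(19600 - 8304719/28314843) = √(554962618081/28314843) = √15713679401832476283/28314843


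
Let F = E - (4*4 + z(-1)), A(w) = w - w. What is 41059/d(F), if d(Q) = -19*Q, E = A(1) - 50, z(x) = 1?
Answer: 2161/67 ≈ 32.254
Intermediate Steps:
A(w) = 0
E = -50 (E = 0 - 50 = -50)
F = -67 (F = -50 - (4*4 + 1) = -50 - (16 + 1) = -50 - 1*17 = -50 - 17 = -67)
41059/d(F) = 41059/((-19*(-67))) = 41059/1273 = 41059*(1/1273) = 2161/67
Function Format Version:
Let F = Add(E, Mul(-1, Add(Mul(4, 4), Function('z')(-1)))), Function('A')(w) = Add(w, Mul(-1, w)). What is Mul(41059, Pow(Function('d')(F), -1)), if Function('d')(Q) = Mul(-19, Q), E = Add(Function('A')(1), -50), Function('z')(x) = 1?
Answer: Rational(2161, 67) ≈ 32.254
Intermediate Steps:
Function('A')(w) = 0
E = -50 (E = Add(0, -50) = -50)
F = -67 (F = Add(-50, Mul(-1, Add(Mul(4, 4), 1))) = Add(-50, Mul(-1, Add(16, 1))) = Add(-50, Mul(-1, 17)) = Add(-50, -17) = -67)
Mul(41059, Pow(Function('d')(F), -1)) = Mul(41059, Pow(Mul(-19, -67), -1)) = Mul(41059, Pow(1273, -1)) = Mul(41059, Rational(1, 1273)) = Rational(2161, 67)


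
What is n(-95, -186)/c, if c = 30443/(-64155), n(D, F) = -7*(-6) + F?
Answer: 1319760/4349 ≈ 303.46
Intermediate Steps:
n(D, F) = 42 + F
c = -4349/9165 (c = 30443*(-1/64155) = -4349/9165 ≈ -0.47452)
n(-95, -186)/c = (42 - 186)/(-4349/9165) = -144*(-9165/4349) = 1319760/4349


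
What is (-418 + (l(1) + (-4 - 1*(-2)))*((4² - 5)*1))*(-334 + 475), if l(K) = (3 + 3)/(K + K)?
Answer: -57387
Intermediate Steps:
l(K) = 3/K (l(K) = 6/((2*K)) = 6*(1/(2*K)) = 3/K)
(-418 + (l(1) + (-4 - 1*(-2)))*((4² - 5)*1))*(-334 + 475) = (-418 + (3/1 + (-4 - 1*(-2)))*((4² - 5)*1))*(-334 + 475) = (-418 + (3*1 + (-4 + 2))*((16 - 5)*1))*141 = (-418 + (3 - 2)*(11*1))*141 = (-418 + 1*11)*141 = (-418 + 11)*141 = -407*141 = -57387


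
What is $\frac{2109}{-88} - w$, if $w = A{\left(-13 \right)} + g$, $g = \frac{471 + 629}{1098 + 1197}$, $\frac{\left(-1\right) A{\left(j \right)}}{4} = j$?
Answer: $- \frac{3087775}{40392} \approx -76.445$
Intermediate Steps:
$A{\left(j \right)} = - 4 j$
$g = \frac{220}{459}$ ($g = \frac{1100}{2295} = 1100 \cdot \frac{1}{2295} = \frac{220}{459} \approx 0.4793$)
$w = \frac{24088}{459}$ ($w = \left(-4\right) \left(-13\right) + \frac{220}{459} = 52 + \frac{220}{459} = \frac{24088}{459} \approx 52.479$)
$\frac{2109}{-88} - w = \frac{2109}{-88} - \frac{24088}{459} = 2109 \left(- \frac{1}{88}\right) - \frac{24088}{459} = - \frac{2109}{88} - \frac{24088}{459} = - \frac{3087775}{40392}$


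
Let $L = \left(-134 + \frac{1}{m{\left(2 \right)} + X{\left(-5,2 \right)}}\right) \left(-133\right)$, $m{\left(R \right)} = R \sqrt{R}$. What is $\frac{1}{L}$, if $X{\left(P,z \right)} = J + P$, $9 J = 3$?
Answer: $\frac{16658}{297628597} - \frac{18 \sqrt{2}}{297628597} \approx 5.5884 \cdot 10^{-5}$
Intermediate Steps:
$J = \frac{1}{3}$ ($J = \frac{1}{9} \cdot 3 = \frac{1}{3} \approx 0.33333$)
$X{\left(P,z \right)} = \frac{1}{3} + P$
$m{\left(R \right)} = R^{\frac{3}{2}}$
$L = 17822 - \frac{133}{- \frac{14}{3} + 2 \sqrt{2}}$ ($L = \left(-134 + \frac{1}{2^{\frac{3}{2}} + \left(\frac{1}{3} - 5\right)}\right) \left(-133\right) = \left(-134 + \frac{1}{2 \sqrt{2} - \frac{14}{3}}\right) \left(-133\right) = \left(-134 + \frac{1}{- \frac{14}{3} + 2 \sqrt{2}}\right) \left(-133\right) = 17822 - \frac{133}{- \frac{14}{3} + 2 \sqrt{2}} \approx 17894.0$)
$\frac{1}{L} = \frac{1}{\frac{1107757}{62} + \frac{1197 \sqrt{2}}{62}}$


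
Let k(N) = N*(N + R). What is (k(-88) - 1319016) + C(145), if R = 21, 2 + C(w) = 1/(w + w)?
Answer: -380805379/290 ≈ -1.3131e+6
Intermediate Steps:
C(w) = -2 + 1/(2*w) (C(w) = -2 + 1/(w + w) = -2 + 1/(2*w))
k(N) = N*(21 + N) (k(N) = N*(N + 21) = N*(21 + N))
(k(-88) - 1319016) + C(145) = (-88*(21 - 88) - 1319016) + (-2 + (1/2)/145) = (-88*(-67) - 1319016) + (-2 + (1/2)*(1/145)) = (5896 - 1319016) + (-2 + 1/290) = -1313120 - 579/290 = -380805379/290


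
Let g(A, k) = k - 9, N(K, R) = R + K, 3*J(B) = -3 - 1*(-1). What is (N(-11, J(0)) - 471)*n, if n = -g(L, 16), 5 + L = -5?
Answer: 10136/3 ≈ 3378.7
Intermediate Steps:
J(B) = -⅔ (J(B) = (-3 - 1*(-1))/3 = (-3 + 1)/3 = (⅓)*(-2) = -⅔)
N(K, R) = K + R
L = -10 (L = -5 - 5 = -10)
g(A, k) = -9 + k
n = -7 (n = -(-9 + 16) = -1*7 = -7)
(N(-11, J(0)) - 471)*n = ((-11 - ⅔) - 471)*(-7) = (-35/3 - 471)*(-7) = -1448/3*(-7) = 10136/3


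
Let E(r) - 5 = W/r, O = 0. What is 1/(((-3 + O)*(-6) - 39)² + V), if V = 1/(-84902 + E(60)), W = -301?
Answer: 5094121/2246507301 ≈ 0.0022676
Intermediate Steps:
E(r) = 5 - 301/r
V = -60/5094121 (V = 1/(-84902 + (5 - 301/60)) = 1/(-84902 - 1/60) = 1/(-5094121/60) = -60/5094121 ≈ -1.1778e-5)
1/(((-3 + O)*(-6) - 39)² + V) = 1/(((-3 + 0)*(-6) - 39)² - 60/5094121) = 1/((-3*(-6) - 39)² - 60/5094121) = 1/((18 - 39)² - 60/5094121) = 1/((-21)² - 60/5094121) = 1/(441 - 60/5094121) = 1/(2246507301/5094121) = 5094121/2246507301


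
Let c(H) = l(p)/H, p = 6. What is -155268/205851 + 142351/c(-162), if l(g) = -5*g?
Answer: 263727602529/343085 ≈ 7.6870e+5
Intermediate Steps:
c(H) = -30/H (c(H) = (-5*6)/H = -30/H)
-155268/205851 + 142351/c(-162) = -155268/205851 + 142351/((-30/(-162))) = -155268*1/205851 + 142351/((-30*(-1/162))) = -51756/68617 + 142351/(5/27) = -51756/68617 + 142351*(27/5) = -51756/68617 + 3843477/5 = 263727602529/343085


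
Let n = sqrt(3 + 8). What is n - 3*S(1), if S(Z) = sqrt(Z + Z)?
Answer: sqrt(11) - 3*sqrt(2) ≈ -0.92602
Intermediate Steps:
n = sqrt(11) ≈ 3.3166
S(Z) = sqrt(2)*sqrt(Z) (S(Z) = sqrt(2*Z) = sqrt(2)*sqrt(Z))
n - 3*S(1) = sqrt(11) - 3*sqrt(2)*sqrt(1) = sqrt(11) - 3*sqrt(2)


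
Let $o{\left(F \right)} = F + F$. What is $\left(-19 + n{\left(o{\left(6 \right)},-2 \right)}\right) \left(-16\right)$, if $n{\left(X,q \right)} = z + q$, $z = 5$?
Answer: $256$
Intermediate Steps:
$o{\left(F \right)} = 2 F$
$n{\left(X,q \right)} = 5 + q$
$\left(-19 + n{\left(o{\left(6 \right)},-2 \right)}\right) \left(-16\right) = \left(-19 + \left(5 - 2\right)\right) \left(-16\right) = \left(-19 + 3\right) \left(-16\right) = \left(-16\right) \left(-16\right) = 256$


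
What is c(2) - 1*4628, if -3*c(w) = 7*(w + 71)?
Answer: -14395/3 ≈ -4798.3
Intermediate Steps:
c(w) = -497/3 - 7*w/3 (c(w) = -7*(w + 71)/3 = -7*(71 + w)/3 = -(497 + 7*w)/3 = -497/3 - 7*w/3)
c(2) - 1*4628 = (-497/3 - 7/3*2) - 1*4628 = (-497/3 - 14/3) - 4628 = -511/3 - 4628 = -14395/3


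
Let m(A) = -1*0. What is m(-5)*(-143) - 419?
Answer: -419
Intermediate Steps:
m(A) = 0
m(-5)*(-143) - 419 = 0*(-143) - 419 = 0 - 419 = -419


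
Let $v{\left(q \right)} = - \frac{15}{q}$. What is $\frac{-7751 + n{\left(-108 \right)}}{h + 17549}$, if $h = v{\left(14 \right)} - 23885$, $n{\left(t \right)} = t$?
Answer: $\frac{110026}{88719} \approx 1.2402$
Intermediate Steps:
$h = - \frac{334405}{14}$ ($h = - \frac{15}{14} - 23885 = - \frac{334405}{14} \approx -23886.0$)
$\frac{-7751 + n{\left(-108 \right)}}{h + 17549} = \frac{-7751 - 108}{- \frac{334405}{14} + 17549} = - \frac{7859}{- \frac{88719}{14}} = \left(-7859\right) \left(- \frac{14}{88719}\right) = \frac{110026}{88719}$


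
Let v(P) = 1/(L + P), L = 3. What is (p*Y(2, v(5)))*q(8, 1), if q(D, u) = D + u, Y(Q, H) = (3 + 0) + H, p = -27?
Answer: -6075/8 ≈ -759.38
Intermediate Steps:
v(P) = 1/(3 + P)
Y(Q, H) = 3 + H
(p*Y(2, v(5)))*q(8, 1) = (-27*(3 + 1/(3 + 5)))*(8 + 1) = -27*(3 + 1/8)*9 = -27*(3 + ⅛)*9 = -27*25/8*9 = -675/8*9 = -6075/8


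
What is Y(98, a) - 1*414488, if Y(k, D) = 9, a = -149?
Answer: -414479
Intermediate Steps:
Y(98, a) - 1*414488 = 9 - 1*414488 = 9 - 414488 = -414479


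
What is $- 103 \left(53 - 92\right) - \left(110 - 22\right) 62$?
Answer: $-1439$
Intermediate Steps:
$- 103 \left(53 - 92\right) - \left(110 - 22\right) 62 = \left(-103\right) \left(-39\right) - 88 \cdot 62 = 4017 - 5456 = -1439$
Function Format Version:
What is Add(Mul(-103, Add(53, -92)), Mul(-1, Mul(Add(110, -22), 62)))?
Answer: -1439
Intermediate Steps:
Add(Mul(-103, Add(53, -92)), Mul(-1, Mul(Add(110, -22), 62))) = Add(Mul(-103, -39), Mul(-1, Mul(88, 62))) = Add(4017, Mul(-1, 5456)) = Add(4017, -5456) = -1439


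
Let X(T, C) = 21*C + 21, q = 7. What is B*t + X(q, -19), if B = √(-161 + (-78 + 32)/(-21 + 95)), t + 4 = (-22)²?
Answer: -378 + 960*I*√55315/37 ≈ -378.0 + 6102.3*I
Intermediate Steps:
t = 480 (t = -4 + (-22)² = -4 + 484 = 480)
X(T, C) = 21 + 21*C
B = 2*I*√55315/37 (B = √(-161 - 46/74) = √(-161 - 46*1/74) = √(-161 - 23/37) = √(-5980/37) = 2*I*√55315/37 ≈ 12.713*I)
B*t + X(q, -19) = (2*I*√55315/37)*480 + (21 + 21*(-19)) = 960*I*√55315/37 + (21 - 399) = 960*I*√55315/37 - 378 = -378 + 960*I*√55315/37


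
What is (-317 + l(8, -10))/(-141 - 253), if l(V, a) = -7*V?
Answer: 373/394 ≈ 0.94670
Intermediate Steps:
(-317 + l(8, -10))/(-141 - 253) = (-317 - 7*8)/(-141 - 253) = (-317 - 56)/(-394) = -373*(-1/394) = 373/394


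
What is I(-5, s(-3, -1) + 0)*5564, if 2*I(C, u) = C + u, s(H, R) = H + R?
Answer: -25038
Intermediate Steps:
I(C, u) = C/2 + u/2 (I(C, u) = (C + u)/2 = C/2 + u/2)
I(-5, s(-3, -1) + 0)*5564 = ((½)*(-5) + ((-3 - 1) + 0)/2)*5564 = (-5/2 + (-4 + 0)/2)*5564 = (-5/2 + (½)*(-4))*5564 = (-5/2 - 2)*5564 = -9/2*5564 = -25038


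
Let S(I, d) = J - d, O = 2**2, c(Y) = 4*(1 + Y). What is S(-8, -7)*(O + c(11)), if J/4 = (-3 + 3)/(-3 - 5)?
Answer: 364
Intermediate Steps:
c(Y) = 4 + 4*Y
O = 4
J = 0 (J = 4*((-3 + 3)/(-3 - 5)) = 4*(0/(-8)) = 4*(0*(-1/8)) = 4*0 = 0)
S(I, d) = -d (S(I, d) = 0 - d = -d)
S(-8, -7)*(O + c(11)) = (-1*(-7))*(4 + (4 + 4*11)) = 7*(4 + (4 + 44)) = 7*(4 + 48) = 7*52 = 364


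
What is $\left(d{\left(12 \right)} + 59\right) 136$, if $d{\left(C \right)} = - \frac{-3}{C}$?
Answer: $8058$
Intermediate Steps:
$d{\left(C \right)} = \frac{3}{C}$
$\left(d{\left(12 \right)} + 59\right) 136 = \left(\frac{3}{12} + 59\right) 136 = \left(3 \cdot \frac{1}{12} + 59\right) 136 = \left(\frac{1}{4} + 59\right) 136 = \frac{237}{4} \cdot 136 = 8058$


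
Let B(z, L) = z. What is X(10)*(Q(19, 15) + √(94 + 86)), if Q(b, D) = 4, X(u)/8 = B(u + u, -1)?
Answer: 640 + 960*√5 ≈ 2786.6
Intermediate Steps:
X(u) = 16*u (X(u) = 8*(u + u) = 8*(2*u) = 16*u)
X(10)*(Q(19, 15) + √(94 + 86)) = (16*10)*(4 + √(94 + 86)) = 160*(4 + √180) = 160*(4 + 6*√5) = 640 + 960*√5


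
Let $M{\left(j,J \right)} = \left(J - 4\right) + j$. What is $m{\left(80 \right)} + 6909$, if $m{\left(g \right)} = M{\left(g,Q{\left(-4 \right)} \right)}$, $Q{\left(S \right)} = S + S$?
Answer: $6977$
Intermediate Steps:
$Q{\left(S \right)} = 2 S$
$M{\left(j,J \right)} = -4 + J + j$ ($M{\left(j,J \right)} = \left(-4 + J\right) + j = -4 + J + j$)
$m{\left(g \right)} = -12 + g$ ($m{\left(g \right)} = -4 + 2 \left(-4\right) + g = -4 - 8 + g = -12 + g$)
$m{\left(80 \right)} + 6909 = \left(-12 + 80\right) + 6909 = 68 + 6909 = 6977$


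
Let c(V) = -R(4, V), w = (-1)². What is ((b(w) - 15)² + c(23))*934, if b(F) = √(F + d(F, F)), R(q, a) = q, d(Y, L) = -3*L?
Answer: 204546 - 28020*I*√2 ≈ 2.0455e+5 - 39626.0*I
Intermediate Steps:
w = 1
b(F) = √2*√(-F) (b(F) = √(F - 3*F) = √(-2*F) = √2*√(-F))
c(V) = -4 (c(V) = -1*4 = -4)
((b(w) - 15)² + c(23))*934 = ((√2*√(-1*1) - 15)² - 4)*934 = ((√2*√(-1) - 15)² - 4)*934 = ((√2*I - 15)² - 4)*934 = ((I*√2 - 15)² - 4)*934 = ((-15 + I*√2)² - 4)*934 = (-4 + (-15 + I*√2)²)*934 = -3736 + 934*(-15 + I*√2)²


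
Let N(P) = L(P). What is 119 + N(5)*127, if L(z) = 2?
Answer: 373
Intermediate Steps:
N(P) = 2
119 + N(5)*127 = 119 + 2*127 = 119 + 254 = 373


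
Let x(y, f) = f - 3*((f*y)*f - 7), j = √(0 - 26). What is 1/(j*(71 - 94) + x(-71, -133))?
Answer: 3767645/14195148859779 + 23*I*√26/14195148859779 ≈ 2.6542e-7 + 8.2618e-12*I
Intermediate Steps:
j = I*√26 (j = √(-26) = I*√26 ≈ 5.099*I)
x(y, f) = 21 + f - 3*y*f² (x(y, f) = f - 3*(y*f² - 7) = f - 3*(-7 + y*f²) = f + (21 - 3*y*f²) = 21 + f - 3*y*f²)
1/(j*(71 - 94) + x(-71, -133)) = 1/((I*√26)*(71 - 94) + (21 - 133 - 3*(-71)*(-133)²)) = 1/((I*√26)*(-23) + (21 - 133 - 3*(-71)*17689)) = 1/(-23*I*√26 + (21 - 133 + 3767757)) = 1/(-23*I*√26 + 3767645) = 1/(3767645 - 23*I*√26)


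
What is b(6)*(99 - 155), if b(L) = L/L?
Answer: -56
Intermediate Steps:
b(L) = 1
b(6)*(99 - 155) = 1*(99 - 155) = 1*(-56) = -56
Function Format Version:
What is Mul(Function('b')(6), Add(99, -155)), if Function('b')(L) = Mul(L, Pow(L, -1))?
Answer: -56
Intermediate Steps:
Function('b')(L) = 1
Mul(Function('b')(6), Add(99, -155)) = Mul(1, Add(99, -155)) = Mul(1, -56) = -56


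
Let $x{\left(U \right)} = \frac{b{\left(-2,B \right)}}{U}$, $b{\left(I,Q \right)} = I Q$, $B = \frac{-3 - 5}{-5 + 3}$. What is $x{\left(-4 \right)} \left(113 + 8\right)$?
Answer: $242$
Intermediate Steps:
$B = 4$ ($B = - \frac{8}{-2} = \left(-8\right) \left(- \frac{1}{2}\right) = 4$)
$x{\left(U \right)} = - \frac{8}{U}$ ($x{\left(U \right)} = \frac{\left(-2\right) 4}{U} = - \frac{8}{U}$)
$x{\left(-4 \right)} \left(113 + 8\right) = - \frac{8}{-4} \left(113 + 8\right) = \left(-8\right) \left(- \frac{1}{4}\right) 121 = 2 \cdot 121 = 242$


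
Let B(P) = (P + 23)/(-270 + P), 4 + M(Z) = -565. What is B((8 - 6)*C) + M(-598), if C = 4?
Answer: -149109/262 ≈ -569.12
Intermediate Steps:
M(Z) = -569 (M(Z) = -4 - 565 = -569)
B(P) = (23 + P)/(-270 + P)
B((8 - 6)*C) + M(-598) = (23 + (8 - 6)*4)/(-270 + (8 - 6)*4) - 569 = (23 + 2*4)/(-270 + 2*4) - 569 = (23 + 8)/(-270 + 8) - 569 = 31/(-262) - 569 = -1/262*31 - 569 = -31/262 - 569 = -149109/262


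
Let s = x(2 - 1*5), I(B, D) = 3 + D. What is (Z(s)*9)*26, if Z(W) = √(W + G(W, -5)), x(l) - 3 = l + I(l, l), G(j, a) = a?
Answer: 234*I*√5 ≈ 523.24*I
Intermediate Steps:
x(l) = 6 + 2*l (x(l) = 3 + (l + (3 + l)) = 3 + (3 + 2*l) = 6 + 2*l)
s = 0 (s = 6 + 2*(2 - 1*5) = 6 + 2*(2 - 5) = 6 + 2*(-3) = 6 - 6 = 0)
Z(W) = √(-5 + W) (Z(W) = √(W - 5) = √(-5 + W))
(Z(s)*9)*26 = (√(-5 + 0)*9)*26 = (√(-5)*9)*26 = ((I*√5)*9)*26 = (9*I*√5)*26 = 234*I*√5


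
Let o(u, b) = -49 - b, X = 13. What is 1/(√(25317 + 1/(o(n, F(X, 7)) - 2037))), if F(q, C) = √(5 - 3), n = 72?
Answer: √(2086 + √2)/√(52811261 + 25317*√2) ≈ 0.0062848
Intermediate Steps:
F(q, C) = √2
1/(√(25317 + 1/(o(n, F(X, 7)) - 2037))) = 1/(√(25317 + 1/((-49 - √2) - 2037))) = 1/(√(25317 + 1/(-2086 - √2))) = (25317 + 1/(-2086 - √2))^(-½)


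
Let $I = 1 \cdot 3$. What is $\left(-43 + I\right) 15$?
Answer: $-600$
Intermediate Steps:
$I = 3$
$\left(-43 + I\right) 15 = \left(-43 + 3\right) 15 = \left(-40\right) 15 = -600$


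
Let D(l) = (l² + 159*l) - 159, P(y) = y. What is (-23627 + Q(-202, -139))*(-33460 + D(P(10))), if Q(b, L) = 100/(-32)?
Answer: 6035890089/8 ≈ 7.5449e+8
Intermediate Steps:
Q(b, L) = -25/8 (Q(b, L) = 100*(-1/32) = -25/8)
D(l) = -159 + l² + 159*l
(-23627 + Q(-202, -139))*(-33460 + D(P(10))) = (-23627 - 25/8)*(-33460 + (-159 + 10² + 159*10)) = -189041*(-33460 + (-159 + 100 + 1590))/8 = -189041*(-33460 + 1531)/8 = -189041/8*(-31929) = 6035890089/8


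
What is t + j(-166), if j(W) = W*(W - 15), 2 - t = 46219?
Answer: -16171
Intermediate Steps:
t = -46217 (t = 2 - 1*46219 = 2 - 46219 = -46217)
j(W) = W*(-15 + W)
t + j(-166) = -46217 - 166*(-15 - 166) = -46217 - 166*(-181) = -46217 + 30046 = -16171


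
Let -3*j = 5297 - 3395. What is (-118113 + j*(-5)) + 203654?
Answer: 88711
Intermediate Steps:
j = -634 (j = -(5297 - 3395)/3 = -⅓*1902 = -634)
(-118113 + j*(-5)) + 203654 = (-118113 - 634*(-5)) + 203654 = (-118113 + 3170) + 203654 = -114943 + 203654 = 88711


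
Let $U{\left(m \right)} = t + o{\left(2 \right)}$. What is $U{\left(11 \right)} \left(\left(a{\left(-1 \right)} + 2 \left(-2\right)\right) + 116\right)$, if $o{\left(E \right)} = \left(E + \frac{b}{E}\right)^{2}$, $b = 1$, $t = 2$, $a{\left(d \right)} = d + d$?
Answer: $\frac{1815}{2} \approx 907.5$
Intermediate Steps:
$a{\left(d \right)} = 2 d$
$o{\left(E \right)} = \left(E + \frac{1}{E}\right)^{2}$ ($o{\left(E \right)} = \left(E + 1 \frac{1}{E}\right)^{2} = \left(E + \frac{1}{E}\right)^{2}$)
$U{\left(m \right)} = \frac{33}{4}$ ($U{\left(m \right)} = 2 + \frac{\left(1 + 2^{2}\right)^{2}}{4} = 2 + \frac{\left(1 + 4\right)^{2}}{4} = 2 + \frac{5^{2}}{4} = 2 + \frac{1}{4} \cdot 25 = 2 + \frac{25}{4} = \frac{33}{4}$)
$U{\left(11 \right)} \left(\left(a{\left(-1 \right)} + 2 \left(-2\right)\right) + 116\right) = \frac{33 \left(\left(2 \left(-1\right) + 2 \left(-2\right)\right) + 116\right)}{4} = \frac{33 \left(\left(-2 - 4\right) + 116\right)}{4} = \frac{33 \left(-6 + 116\right)}{4} = \frac{33}{4} \cdot 110 = \frac{1815}{2}$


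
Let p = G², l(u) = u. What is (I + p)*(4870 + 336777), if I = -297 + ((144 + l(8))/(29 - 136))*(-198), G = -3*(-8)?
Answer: 20481396003/107 ≈ 1.9141e+8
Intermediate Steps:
G = 24
p = 576 (p = 24² = 576)
I = -1683/107 (I = -297 + ((144 + 8)/(29 - 136))*(-198) = -297 + (152/(-107))*(-198) = -297 + (152*(-1/107))*(-198) = -297 - 152/107*(-198) = -297 + 30096/107 = -1683/107 ≈ -15.729)
(I + p)*(4870 + 336777) = (-1683/107 + 576)*(4870 + 336777) = (59949/107)*341647 = 20481396003/107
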